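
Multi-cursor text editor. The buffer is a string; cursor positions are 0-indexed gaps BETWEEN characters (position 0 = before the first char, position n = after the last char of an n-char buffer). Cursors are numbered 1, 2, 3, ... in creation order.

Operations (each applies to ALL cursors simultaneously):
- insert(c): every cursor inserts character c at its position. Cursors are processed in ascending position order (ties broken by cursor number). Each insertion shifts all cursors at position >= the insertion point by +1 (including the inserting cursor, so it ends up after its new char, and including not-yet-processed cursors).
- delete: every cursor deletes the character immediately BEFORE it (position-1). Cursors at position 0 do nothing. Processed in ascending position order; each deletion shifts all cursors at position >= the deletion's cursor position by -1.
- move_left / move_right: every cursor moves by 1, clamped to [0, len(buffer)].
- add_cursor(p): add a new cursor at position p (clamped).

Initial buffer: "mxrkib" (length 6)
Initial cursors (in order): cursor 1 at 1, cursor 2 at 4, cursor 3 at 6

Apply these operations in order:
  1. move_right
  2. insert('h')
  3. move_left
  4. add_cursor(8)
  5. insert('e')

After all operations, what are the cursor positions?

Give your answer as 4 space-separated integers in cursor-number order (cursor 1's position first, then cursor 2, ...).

After op 1 (move_right): buffer="mxrkib" (len 6), cursors c1@2 c2@5 c3@6, authorship ......
After op 2 (insert('h')): buffer="mxhrkihbh" (len 9), cursors c1@3 c2@7 c3@9, authorship ..1...2.3
After op 3 (move_left): buffer="mxhrkihbh" (len 9), cursors c1@2 c2@6 c3@8, authorship ..1...2.3
After op 4 (add_cursor(8)): buffer="mxhrkihbh" (len 9), cursors c1@2 c2@6 c3@8 c4@8, authorship ..1...2.3
After op 5 (insert('e')): buffer="mxehrkiehbeeh" (len 13), cursors c1@3 c2@8 c3@12 c4@12, authorship ..11...22.343

Answer: 3 8 12 12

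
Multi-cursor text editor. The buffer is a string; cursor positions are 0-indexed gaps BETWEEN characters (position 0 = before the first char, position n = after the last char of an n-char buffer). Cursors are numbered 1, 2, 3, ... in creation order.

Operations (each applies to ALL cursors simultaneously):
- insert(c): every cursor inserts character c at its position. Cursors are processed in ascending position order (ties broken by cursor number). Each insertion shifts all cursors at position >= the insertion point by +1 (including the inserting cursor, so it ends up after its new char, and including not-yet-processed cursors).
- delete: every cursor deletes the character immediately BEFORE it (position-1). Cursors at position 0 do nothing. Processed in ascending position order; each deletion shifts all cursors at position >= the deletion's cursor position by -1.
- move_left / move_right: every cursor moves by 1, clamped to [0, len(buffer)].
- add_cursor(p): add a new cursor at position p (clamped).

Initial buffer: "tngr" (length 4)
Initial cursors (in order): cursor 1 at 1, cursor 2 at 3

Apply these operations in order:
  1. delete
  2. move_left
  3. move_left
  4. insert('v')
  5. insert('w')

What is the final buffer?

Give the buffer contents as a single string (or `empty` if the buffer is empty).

After op 1 (delete): buffer="nr" (len 2), cursors c1@0 c2@1, authorship ..
After op 2 (move_left): buffer="nr" (len 2), cursors c1@0 c2@0, authorship ..
After op 3 (move_left): buffer="nr" (len 2), cursors c1@0 c2@0, authorship ..
After op 4 (insert('v')): buffer="vvnr" (len 4), cursors c1@2 c2@2, authorship 12..
After op 5 (insert('w')): buffer="vvwwnr" (len 6), cursors c1@4 c2@4, authorship 1212..

Answer: vvwwnr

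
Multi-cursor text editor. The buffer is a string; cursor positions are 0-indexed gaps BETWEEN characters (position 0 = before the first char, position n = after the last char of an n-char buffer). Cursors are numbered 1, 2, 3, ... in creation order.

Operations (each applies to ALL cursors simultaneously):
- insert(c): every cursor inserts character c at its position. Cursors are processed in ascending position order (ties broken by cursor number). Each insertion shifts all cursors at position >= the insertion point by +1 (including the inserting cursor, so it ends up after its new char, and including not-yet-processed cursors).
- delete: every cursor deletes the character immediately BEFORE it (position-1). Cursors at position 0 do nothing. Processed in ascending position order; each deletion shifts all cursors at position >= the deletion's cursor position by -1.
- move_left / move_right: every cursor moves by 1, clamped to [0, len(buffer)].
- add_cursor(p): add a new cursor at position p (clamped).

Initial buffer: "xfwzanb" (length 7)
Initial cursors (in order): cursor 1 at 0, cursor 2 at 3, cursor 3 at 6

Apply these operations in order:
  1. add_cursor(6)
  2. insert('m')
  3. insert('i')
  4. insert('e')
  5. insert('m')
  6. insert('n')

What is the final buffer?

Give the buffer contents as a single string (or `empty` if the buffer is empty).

After op 1 (add_cursor(6)): buffer="xfwzanb" (len 7), cursors c1@0 c2@3 c3@6 c4@6, authorship .......
After op 2 (insert('m')): buffer="mxfwmzanmmb" (len 11), cursors c1@1 c2@5 c3@10 c4@10, authorship 1...2...34.
After op 3 (insert('i')): buffer="mixfwmizanmmiib" (len 15), cursors c1@2 c2@7 c3@14 c4@14, authorship 11...22...3434.
After op 4 (insert('e')): buffer="miexfwmiezanmmiieeb" (len 19), cursors c1@3 c2@9 c3@18 c4@18, authorship 111...222...343434.
After op 5 (insert('m')): buffer="miemxfwmiemzanmmiieemmb" (len 23), cursors c1@4 c2@11 c3@22 c4@22, authorship 1111...2222...34343434.
After op 6 (insert('n')): buffer="miemnxfwmiemnzanmmiieemmnnb" (len 27), cursors c1@5 c2@13 c3@26 c4@26, authorship 11111...22222...3434343434.

Answer: miemnxfwmiemnzanmmiieemmnnb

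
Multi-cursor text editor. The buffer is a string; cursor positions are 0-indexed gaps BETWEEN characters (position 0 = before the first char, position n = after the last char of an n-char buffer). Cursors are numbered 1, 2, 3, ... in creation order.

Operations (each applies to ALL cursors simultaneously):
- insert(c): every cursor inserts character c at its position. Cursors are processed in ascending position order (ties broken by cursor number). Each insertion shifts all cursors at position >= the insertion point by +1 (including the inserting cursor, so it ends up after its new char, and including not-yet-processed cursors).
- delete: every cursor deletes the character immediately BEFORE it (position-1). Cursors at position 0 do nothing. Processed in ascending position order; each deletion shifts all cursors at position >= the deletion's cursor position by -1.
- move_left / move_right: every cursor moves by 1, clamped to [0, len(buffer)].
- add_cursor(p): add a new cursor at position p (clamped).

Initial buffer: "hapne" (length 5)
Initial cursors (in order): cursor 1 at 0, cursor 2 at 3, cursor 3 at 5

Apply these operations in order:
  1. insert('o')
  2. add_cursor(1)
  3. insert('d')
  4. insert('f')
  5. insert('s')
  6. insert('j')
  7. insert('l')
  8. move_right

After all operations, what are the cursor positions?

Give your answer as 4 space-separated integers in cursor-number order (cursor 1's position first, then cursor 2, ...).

Answer: 12 21 28 12

Derivation:
After op 1 (insert('o')): buffer="ohaponeo" (len 8), cursors c1@1 c2@5 c3@8, authorship 1...2..3
After op 2 (add_cursor(1)): buffer="ohaponeo" (len 8), cursors c1@1 c4@1 c2@5 c3@8, authorship 1...2..3
After op 3 (insert('d')): buffer="oddhapodneod" (len 12), cursors c1@3 c4@3 c2@8 c3@12, authorship 114...22..33
After op 4 (insert('f')): buffer="oddffhapodfneodf" (len 16), cursors c1@5 c4@5 c2@11 c3@16, authorship 11414...222..333
After op 5 (insert('s')): buffer="oddffsshapodfsneodfs" (len 20), cursors c1@7 c4@7 c2@14 c3@20, authorship 1141414...2222..3333
After op 6 (insert('j')): buffer="oddffssjjhapodfsjneodfsj" (len 24), cursors c1@9 c4@9 c2@17 c3@24, authorship 114141414...22222..33333
After op 7 (insert('l')): buffer="oddffssjjllhapodfsjlneodfsjl" (len 28), cursors c1@11 c4@11 c2@20 c3@28, authorship 11414141414...222222..333333
After op 8 (move_right): buffer="oddffssjjllhapodfsjlneodfsjl" (len 28), cursors c1@12 c4@12 c2@21 c3@28, authorship 11414141414...222222..333333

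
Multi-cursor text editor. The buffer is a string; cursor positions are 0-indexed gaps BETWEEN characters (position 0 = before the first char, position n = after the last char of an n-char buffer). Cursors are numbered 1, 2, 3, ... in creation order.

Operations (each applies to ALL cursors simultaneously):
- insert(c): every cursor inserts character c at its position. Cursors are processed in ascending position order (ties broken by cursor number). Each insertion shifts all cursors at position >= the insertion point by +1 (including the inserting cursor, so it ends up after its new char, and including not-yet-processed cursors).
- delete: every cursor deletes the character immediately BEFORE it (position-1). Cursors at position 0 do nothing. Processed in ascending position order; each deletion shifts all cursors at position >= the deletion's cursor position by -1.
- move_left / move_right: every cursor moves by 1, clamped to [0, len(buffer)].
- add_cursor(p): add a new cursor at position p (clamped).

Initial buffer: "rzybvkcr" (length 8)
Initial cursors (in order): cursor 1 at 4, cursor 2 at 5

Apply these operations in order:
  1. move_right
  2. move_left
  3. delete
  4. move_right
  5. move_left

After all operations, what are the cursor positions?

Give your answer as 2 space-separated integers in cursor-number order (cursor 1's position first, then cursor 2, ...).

Answer: 3 3

Derivation:
After op 1 (move_right): buffer="rzybvkcr" (len 8), cursors c1@5 c2@6, authorship ........
After op 2 (move_left): buffer="rzybvkcr" (len 8), cursors c1@4 c2@5, authorship ........
After op 3 (delete): buffer="rzykcr" (len 6), cursors c1@3 c2@3, authorship ......
After op 4 (move_right): buffer="rzykcr" (len 6), cursors c1@4 c2@4, authorship ......
After op 5 (move_left): buffer="rzykcr" (len 6), cursors c1@3 c2@3, authorship ......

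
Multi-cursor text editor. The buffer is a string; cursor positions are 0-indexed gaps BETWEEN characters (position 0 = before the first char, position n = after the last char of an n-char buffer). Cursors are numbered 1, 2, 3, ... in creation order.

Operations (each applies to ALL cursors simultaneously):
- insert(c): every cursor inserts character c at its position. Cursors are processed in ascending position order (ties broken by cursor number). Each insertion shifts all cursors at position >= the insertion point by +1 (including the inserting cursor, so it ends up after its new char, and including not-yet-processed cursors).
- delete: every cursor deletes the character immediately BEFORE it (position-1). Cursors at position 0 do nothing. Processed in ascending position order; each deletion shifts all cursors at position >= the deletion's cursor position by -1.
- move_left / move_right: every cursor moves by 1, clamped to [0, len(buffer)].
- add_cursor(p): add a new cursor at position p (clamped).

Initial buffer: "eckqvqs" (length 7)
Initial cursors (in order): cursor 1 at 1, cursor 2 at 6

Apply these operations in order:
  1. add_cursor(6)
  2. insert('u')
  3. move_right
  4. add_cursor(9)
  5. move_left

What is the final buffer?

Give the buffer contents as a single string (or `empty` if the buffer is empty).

After op 1 (add_cursor(6)): buffer="eckqvqs" (len 7), cursors c1@1 c2@6 c3@6, authorship .......
After op 2 (insert('u')): buffer="euckqvquus" (len 10), cursors c1@2 c2@9 c3@9, authorship .1.....23.
After op 3 (move_right): buffer="euckqvquus" (len 10), cursors c1@3 c2@10 c3@10, authorship .1.....23.
After op 4 (add_cursor(9)): buffer="euckqvquus" (len 10), cursors c1@3 c4@9 c2@10 c3@10, authorship .1.....23.
After op 5 (move_left): buffer="euckqvquus" (len 10), cursors c1@2 c4@8 c2@9 c3@9, authorship .1.....23.

Answer: euckqvquus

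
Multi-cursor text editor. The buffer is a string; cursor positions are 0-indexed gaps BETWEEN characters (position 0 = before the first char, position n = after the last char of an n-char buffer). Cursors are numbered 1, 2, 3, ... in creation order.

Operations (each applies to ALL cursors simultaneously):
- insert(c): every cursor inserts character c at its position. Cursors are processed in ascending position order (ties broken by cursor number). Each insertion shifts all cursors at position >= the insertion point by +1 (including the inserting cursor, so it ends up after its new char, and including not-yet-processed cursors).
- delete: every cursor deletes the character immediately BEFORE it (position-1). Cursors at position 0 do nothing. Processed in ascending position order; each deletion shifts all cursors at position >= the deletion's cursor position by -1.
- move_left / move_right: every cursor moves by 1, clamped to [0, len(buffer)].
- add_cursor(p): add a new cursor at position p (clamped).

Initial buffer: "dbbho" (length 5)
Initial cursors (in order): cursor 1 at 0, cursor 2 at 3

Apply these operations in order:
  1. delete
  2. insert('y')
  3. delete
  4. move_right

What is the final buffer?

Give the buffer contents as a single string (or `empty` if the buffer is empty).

Answer: dbho

Derivation:
After op 1 (delete): buffer="dbho" (len 4), cursors c1@0 c2@2, authorship ....
After op 2 (insert('y')): buffer="ydbyho" (len 6), cursors c1@1 c2@4, authorship 1..2..
After op 3 (delete): buffer="dbho" (len 4), cursors c1@0 c2@2, authorship ....
After op 4 (move_right): buffer="dbho" (len 4), cursors c1@1 c2@3, authorship ....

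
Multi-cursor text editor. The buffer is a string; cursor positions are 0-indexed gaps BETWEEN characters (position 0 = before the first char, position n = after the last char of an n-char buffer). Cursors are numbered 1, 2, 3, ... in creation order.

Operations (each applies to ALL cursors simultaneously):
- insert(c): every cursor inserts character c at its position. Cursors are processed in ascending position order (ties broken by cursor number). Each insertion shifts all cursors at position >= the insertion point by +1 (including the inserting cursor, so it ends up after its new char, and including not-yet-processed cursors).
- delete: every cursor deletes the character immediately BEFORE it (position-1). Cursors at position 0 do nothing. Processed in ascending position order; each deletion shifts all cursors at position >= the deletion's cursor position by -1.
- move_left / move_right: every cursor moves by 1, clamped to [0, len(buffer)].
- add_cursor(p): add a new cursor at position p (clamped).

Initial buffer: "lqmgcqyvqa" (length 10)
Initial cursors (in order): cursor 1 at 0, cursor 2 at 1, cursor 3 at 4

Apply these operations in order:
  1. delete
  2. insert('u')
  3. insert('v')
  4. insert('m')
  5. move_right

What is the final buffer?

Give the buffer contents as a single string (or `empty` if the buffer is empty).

Answer: uuvvmmqmuvmcqyvqa

Derivation:
After op 1 (delete): buffer="qmcqyvqa" (len 8), cursors c1@0 c2@0 c3@2, authorship ........
After op 2 (insert('u')): buffer="uuqmucqyvqa" (len 11), cursors c1@2 c2@2 c3@5, authorship 12..3......
After op 3 (insert('v')): buffer="uuvvqmuvcqyvqa" (len 14), cursors c1@4 c2@4 c3@8, authorship 1212..33......
After op 4 (insert('m')): buffer="uuvvmmqmuvmcqyvqa" (len 17), cursors c1@6 c2@6 c3@11, authorship 121212..333......
After op 5 (move_right): buffer="uuvvmmqmuvmcqyvqa" (len 17), cursors c1@7 c2@7 c3@12, authorship 121212..333......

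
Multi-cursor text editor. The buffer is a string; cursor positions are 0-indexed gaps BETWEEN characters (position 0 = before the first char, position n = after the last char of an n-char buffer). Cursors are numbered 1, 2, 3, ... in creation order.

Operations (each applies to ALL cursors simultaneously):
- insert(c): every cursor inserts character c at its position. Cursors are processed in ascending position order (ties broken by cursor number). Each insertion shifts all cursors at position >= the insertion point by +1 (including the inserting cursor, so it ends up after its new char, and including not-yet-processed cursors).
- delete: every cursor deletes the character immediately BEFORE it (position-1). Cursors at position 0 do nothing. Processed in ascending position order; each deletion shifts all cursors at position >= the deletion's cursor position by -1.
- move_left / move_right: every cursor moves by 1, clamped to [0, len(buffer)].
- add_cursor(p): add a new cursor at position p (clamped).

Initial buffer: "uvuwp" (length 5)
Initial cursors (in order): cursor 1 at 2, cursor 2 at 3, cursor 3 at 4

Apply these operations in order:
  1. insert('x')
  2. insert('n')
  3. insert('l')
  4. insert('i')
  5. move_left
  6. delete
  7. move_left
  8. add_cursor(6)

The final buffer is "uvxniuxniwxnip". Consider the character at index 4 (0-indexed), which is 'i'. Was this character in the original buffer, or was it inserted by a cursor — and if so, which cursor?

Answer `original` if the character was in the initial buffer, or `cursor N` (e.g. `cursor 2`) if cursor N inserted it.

Answer: cursor 1

Derivation:
After op 1 (insert('x')): buffer="uvxuxwxp" (len 8), cursors c1@3 c2@5 c3@7, authorship ..1.2.3.
After op 2 (insert('n')): buffer="uvxnuxnwxnp" (len 11), cursors c1@4 c2@7 c3@10, authorship ..11.22.33.
After op 3 (insert('l')): buffer="uvxnluxnlwxnlp" (len 14), cursors c1@5 c2@9 c3@13, authorship ..111.222.333.
After op 4 (insert('i')): buffer="uvxnliuxnliwxnlip" (len 17), cursors c1@6 c2@11 c3@16, authorship ..1111.2222.3333.
After op 5 (move_left): buffer="uvxnliuxnliwxnlip" (len 17), cursors c1@5 c2@10 c3@15, authorship ..1111.2222.3333.
After op 6 (delete): buffer="uvxniuxniwxnip" (len 14), cursors c1@4 c2@8 c3@12, authorship ..111.222.333.
After op 7 (move_left): buffer="uvxniuxniwxnip" (len 14), cursors c1@3 c2@7 c3@11, authorship ..111.222.333.
After op 8 (add_cursor(6)): buffer="uvxniuxniwxnip" (len 14), cursors c1@3 c4@6 c2@7 c3@11, authorship ..111.222.333.
Authorship (.=original, N=cursor N): . . 1 1 1 . 2 2 2 . 3 3 3 .
Index 4: author = 1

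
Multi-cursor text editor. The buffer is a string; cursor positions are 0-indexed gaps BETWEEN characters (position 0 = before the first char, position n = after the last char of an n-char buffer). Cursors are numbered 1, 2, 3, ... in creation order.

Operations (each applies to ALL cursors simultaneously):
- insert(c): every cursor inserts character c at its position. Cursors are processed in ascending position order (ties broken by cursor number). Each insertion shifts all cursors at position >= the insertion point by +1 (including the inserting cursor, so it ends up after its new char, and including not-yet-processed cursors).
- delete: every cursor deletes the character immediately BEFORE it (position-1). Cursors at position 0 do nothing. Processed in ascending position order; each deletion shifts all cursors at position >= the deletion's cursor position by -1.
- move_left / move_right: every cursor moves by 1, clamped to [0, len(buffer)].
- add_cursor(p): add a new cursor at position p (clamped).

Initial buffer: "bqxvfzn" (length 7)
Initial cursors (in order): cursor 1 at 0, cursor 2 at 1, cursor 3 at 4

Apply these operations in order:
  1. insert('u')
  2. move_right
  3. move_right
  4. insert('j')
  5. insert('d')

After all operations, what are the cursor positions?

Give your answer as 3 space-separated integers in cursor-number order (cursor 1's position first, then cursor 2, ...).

After op 1 (insert('u')): buffer="ubuqxvufzn" (len 10), cursors c1@1 c2@3 c3@7, authorship 1.2...3...
After op 2 (move_right): buffer="ubuqxvufzn" (len 10), cursors c1@2 c2@4 c3@8, authorship 1.2...3...
After op 3 (move_right): buffer="ubuqxvufzn" (len 10), cursors c1@3 c2@5 c3@9, authorship 1.2...3...
After op 4 (insert('j')): buffer="ubujqxjvufzjn" (len 13), cursors c1@4 c2@7 c3@12, authorship 1.21..2.3..3.
After op 5 (insert('d')): buffer="ubujdqxjdvufzjdn" (len 16), cursors c1@5 c2@9 c3@15, authorship 1.211..22.3..33.

Answer: 5 9 15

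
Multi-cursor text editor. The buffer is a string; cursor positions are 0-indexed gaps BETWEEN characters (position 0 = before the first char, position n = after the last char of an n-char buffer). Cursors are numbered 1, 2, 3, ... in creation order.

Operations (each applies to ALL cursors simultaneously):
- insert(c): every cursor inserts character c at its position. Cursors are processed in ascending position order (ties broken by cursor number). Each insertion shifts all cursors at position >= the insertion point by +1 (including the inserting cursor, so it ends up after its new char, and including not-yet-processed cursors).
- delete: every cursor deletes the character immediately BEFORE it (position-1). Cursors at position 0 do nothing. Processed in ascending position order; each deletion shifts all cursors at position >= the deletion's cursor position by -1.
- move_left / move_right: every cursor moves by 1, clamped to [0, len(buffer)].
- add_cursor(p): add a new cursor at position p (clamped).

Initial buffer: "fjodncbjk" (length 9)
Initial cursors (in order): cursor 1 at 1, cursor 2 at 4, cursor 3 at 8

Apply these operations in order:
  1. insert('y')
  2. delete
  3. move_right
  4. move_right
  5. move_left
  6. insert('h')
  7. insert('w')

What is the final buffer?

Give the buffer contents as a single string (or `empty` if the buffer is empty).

Answer: fjhwodnhwcbjhwk

Derivation:
After op 1 (insert('y')): buffer="fyjodyncbjyk" (len 12), cursors c1@2 c2@6 c3@11, authorship .1...2....3.
After op 2 (delete): buffer="fjodncbjk" (len 9), cursors c1@1 c2@4 c3@8, authorship .........
After op 3 (move_right): buffer="fjodncbjk" (len 9), cursors c1@2 c2@5 c3@9, authorship .........
After op 4 (move_right): buffer="fjodncbjk" (len 9), cursors c1@3 c2@6 c3@9, authorship .........
After op 5 (move_left): buffer="fjodncbjk" (len 9), cursors c1@2 c2@5 c3@8, authorship .........
After op 6 (insert('h')): buffer="fjhodnhcbjhk" (len 12), cursors c1@3 c2@7 c3@11, authorship ..1...2...3.
After op 7 (insert('w')): buffer="fjhwodnhwcbjhwk" (len 15), cursors c1@4 c2@9 c3@14, authorship ..11...22...33.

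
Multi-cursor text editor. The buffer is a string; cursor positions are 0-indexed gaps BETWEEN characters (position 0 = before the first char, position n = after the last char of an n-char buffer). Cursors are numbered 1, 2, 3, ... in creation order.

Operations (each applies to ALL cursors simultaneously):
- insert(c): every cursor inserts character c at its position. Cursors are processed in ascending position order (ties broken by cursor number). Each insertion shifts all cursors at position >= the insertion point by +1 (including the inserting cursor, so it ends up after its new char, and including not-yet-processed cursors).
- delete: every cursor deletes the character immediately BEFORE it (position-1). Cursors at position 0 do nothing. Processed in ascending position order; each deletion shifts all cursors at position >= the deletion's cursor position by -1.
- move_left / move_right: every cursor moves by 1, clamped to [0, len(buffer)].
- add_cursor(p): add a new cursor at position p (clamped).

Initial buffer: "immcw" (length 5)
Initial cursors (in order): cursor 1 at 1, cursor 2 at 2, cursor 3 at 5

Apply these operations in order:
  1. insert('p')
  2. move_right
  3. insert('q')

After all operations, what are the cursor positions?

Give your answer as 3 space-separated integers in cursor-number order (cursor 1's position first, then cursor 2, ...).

Answer: 4 7 11

Derivation:
After op 1 (insert('p')): buffer="ipmpmcwp" (len 8), cursors c1@2 c2@4 c3@8, authorship .1.2...3
After op 2 (move_right): buffer="ipmpmcwp" (len 8), cursors c1@3 c2@5 c3@8, authorship .1.2...3
After op 3 (insert('q')): buffer="ipmqpmqcwpq" (len 11), cursors c1@4 c2@7 c3@11, authorship .1.12.2..33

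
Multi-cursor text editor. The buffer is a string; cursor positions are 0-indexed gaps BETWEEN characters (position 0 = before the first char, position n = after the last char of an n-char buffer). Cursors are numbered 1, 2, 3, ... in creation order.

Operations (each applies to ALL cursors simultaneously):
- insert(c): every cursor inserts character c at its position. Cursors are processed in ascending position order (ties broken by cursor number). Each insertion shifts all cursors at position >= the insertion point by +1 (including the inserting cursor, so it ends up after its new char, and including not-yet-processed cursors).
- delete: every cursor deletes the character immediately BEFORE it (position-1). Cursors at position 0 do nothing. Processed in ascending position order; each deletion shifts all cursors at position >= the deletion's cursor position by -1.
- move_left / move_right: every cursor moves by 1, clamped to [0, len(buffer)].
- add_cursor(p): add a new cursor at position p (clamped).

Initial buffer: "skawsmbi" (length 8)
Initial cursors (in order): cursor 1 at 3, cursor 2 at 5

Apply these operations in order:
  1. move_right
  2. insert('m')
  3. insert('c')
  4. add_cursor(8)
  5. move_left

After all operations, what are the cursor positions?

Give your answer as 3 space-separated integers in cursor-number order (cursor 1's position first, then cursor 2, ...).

Answer: 5 9 7

Derivation:
After op 1 (move_right): buffer="skawsmbi" (len 8), cursors c1@4 c2@6, authorship ........
After op 2 (insert('m')): buffer="skawmsmmbi" (len 10), cursors c1@5 c2@8, authorship ....1..2..
After op 3 (insert('c')): buffer="skawmcsmmcbi" (len 12), cursors c1@6 c2@10, authorship ....11..22..
After op 4 (add_cursor(8)): buffer="skawmcsmmcbi" (len 12), cursors c1@6 c3@8 c2@10, authorship ....11..22..
After op 5 (move_left): buffer="skawmcsmmcbi" (len 12), cursors c1@5 c3@7 c2@9, authorship ....11..22..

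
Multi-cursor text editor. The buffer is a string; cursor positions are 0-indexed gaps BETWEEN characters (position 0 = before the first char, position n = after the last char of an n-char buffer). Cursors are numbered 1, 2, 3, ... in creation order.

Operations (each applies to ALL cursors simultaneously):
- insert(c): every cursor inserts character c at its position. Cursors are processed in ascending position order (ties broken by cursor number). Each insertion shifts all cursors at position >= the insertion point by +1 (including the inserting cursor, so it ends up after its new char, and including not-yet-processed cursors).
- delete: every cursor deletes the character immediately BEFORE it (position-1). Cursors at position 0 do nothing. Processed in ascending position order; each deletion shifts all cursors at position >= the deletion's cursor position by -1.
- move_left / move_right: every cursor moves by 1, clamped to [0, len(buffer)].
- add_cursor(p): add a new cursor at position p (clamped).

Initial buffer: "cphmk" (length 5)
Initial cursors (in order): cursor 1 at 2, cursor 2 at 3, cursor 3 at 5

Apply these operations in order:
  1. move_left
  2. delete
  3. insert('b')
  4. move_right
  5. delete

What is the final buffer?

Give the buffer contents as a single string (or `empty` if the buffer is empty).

After op 1 (move_left): buffer="cphmk" (len 5), cursors c1@1 c2@2 c3@4, authorship .....
After op 2 (delete): buffer="hk" (len 2), cursors c1@0 c2@0 c3@1, authorship ..
After op 3 (insert('b')): buffer="bbhbk" (len 5), cursors c1@2 c2@2 c3@4, authorship 12.3.
After op 4 (move_right): buffer="bbhbk" (len 5), cursors c1@3 c2@3 c3@5, authorship 12.3.
After op 5 (delete): buffer="bb" (len 2), cursors c1@1 c2@1 c3@2, authorship 13

Answer: bb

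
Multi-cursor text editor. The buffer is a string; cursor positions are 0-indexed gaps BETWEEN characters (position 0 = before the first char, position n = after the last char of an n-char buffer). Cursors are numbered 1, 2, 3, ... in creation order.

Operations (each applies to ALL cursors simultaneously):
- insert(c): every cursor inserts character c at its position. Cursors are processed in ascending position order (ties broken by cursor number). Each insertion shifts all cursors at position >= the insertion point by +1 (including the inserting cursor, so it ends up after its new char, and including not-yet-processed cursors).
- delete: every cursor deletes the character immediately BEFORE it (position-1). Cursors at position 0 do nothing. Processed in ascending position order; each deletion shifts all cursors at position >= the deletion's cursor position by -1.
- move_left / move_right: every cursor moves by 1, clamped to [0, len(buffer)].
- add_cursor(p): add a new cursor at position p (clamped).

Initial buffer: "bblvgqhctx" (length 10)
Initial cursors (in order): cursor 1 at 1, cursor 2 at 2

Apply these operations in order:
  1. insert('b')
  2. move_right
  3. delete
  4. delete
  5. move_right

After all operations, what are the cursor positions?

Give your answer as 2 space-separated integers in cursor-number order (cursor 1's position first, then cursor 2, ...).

Answer: 2 2

Derivation:
After op 1 (insert('b')): buffer="bbbblvgqhctx" (len 12), cursors c1@2 c2@4, authorship .1.2........
After op 2 (move_right): buffer="bbbblvgqhctx" (len 12), cursors c1@3 c2@5, authorship .1.2........
After op 3 (delete): buffer="bbbvgqhctx" (len 10), cursors c1@2 c2@3, authorship .12.......
After op 4 (delete): buffer="bvgqhctx" (len 8), cursors c1@1 c2@1, authorship ........
After op 5 (move_right): buffer="bvgqhctx" (len 8), cursors c1@2 c2@2, authorship ........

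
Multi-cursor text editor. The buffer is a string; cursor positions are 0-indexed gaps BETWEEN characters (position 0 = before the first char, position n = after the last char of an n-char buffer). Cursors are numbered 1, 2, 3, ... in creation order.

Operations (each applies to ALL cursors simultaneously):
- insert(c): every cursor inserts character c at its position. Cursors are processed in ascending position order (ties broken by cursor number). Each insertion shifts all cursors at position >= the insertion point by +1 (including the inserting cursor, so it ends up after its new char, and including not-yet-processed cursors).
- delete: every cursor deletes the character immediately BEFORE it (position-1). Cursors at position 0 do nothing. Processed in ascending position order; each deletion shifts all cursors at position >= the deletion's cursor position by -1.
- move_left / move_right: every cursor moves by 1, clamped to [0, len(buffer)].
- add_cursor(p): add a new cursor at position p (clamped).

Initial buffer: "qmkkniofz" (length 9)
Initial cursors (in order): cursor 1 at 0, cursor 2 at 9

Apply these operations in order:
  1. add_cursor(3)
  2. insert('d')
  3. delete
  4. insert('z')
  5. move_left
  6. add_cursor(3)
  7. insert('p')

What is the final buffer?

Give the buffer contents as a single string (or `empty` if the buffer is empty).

Answer: pzqmpkpzkniofzpz

Derivation:
After op 1 (add_cursor(3)): buffer="qmkkniofz" (len 9), cursors c1@0 c3@3 c2@9, authorship .........
After op 2 (insert('d')): buffer="dqmkdkniofzd" (len 12), cursors c1@1 c3@5 c2@12, authorship 1...3......2
After op 3 (delete): buffer="qmkkniofz" (len 9), cursors c1@0 c3@3 c2@9, authorship .........
After op 4 (insert('z')): buffer="zqmkzkniofzz" (len 12), cursors c1@1 c3@5 c2@12, authorship 1...3......2
After op 5 (move_left): buffer="zqmkzkniofzz" (len 12), cursors c1@0 c3@4 c2@11, authorship 1...3......2
After op 6 (add_cursor(3)): buffer="zqmkzkniofzz" (len 12), cursors c1@0 c4@3 c3@4 c2@11, authorship 1...3......2
After op 7 (insert('p')): buffer="pzqmpkpzkniofzpz" (len 16), cursors c1@1 c4@5 c3@7 c2@15, authorship 11..4.33......22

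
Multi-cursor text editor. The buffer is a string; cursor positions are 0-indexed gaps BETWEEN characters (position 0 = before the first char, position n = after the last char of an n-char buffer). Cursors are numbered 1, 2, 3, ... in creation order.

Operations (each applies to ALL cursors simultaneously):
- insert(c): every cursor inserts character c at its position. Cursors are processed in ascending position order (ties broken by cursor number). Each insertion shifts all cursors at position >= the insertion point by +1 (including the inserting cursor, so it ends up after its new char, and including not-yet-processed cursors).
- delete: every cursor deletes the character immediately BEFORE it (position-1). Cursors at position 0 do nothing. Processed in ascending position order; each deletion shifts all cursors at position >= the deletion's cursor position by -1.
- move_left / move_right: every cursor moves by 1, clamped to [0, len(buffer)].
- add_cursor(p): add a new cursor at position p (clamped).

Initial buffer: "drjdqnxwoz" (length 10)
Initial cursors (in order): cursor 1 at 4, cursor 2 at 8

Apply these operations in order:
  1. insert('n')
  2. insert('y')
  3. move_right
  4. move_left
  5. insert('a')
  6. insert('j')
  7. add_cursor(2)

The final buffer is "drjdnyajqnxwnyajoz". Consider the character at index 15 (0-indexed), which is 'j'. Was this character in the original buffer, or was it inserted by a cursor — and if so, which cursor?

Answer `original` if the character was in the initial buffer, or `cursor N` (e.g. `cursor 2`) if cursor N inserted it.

After op 1 (insert('n')): buffer="drjdnqnxwnoz" (len 12), cursors c1@5 c2@10, authorship ....1....2..
After op 2 (insert('y')): buffer="drjdnyqnxwnyoz" (len 14), cursors c1@6 c2@12, authorship ....11....22..
After op 3 (move_right): buffer="drjdnyqnxwnyoz" (len 14), cursors c1@7 c2@13, authorship ....11....22..
After op 4 (move_left): buffer="drjdnyqnxwnyoz" (len 14), cursors c1@6 c2@12, authorship ....11....22..
After op 5 (insert('a')): buffer="drjdnyaqnxwnyaoz" (len 16), cursors c1@7 c2@14, authorship ....111....222..
After op 6 (insert('j')): buffer="drjdnyajqnxwnyajoz" (len 18), cursors c1@8 c2@16, authorship ....1111....2222..
After op 7 (add_cursor(2)): buffer="drjdnyajqnxwnyajoz" (len 18), cursors c3@2 c1@8 c2@16, authorship ....1111....2222..
Authorship (.=original, N=cursor N): . . . . 1 1 1 1 . . . . 2 2 2 2 . .
Index 15: author = 2

Answer: cursor 2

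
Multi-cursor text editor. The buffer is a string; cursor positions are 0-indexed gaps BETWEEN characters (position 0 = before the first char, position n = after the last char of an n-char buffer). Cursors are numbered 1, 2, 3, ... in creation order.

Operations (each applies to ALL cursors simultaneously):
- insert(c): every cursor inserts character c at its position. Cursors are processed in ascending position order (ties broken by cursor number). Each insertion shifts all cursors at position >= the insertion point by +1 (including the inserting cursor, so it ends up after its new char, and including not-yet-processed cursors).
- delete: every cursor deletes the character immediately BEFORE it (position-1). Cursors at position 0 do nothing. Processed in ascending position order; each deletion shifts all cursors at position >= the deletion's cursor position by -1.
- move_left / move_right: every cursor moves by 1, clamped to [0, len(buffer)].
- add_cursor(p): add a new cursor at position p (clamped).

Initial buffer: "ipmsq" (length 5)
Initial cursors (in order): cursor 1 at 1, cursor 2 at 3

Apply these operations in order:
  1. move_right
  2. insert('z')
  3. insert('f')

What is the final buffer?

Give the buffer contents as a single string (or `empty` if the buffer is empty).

After op 1 (move_right): buffer="ipmsq" (len 5), cursors c1@2 c2@4, authorship .....
After op 2 (insert('z')): buffer="ipzmszq" (len 7), cursors c1@3 c2@6, authorship ..1..2.
After op 3 (insert('f')): buffer="ipzfmszfq" (len 9), cursors c1@4 c2@8, authorship ..11..22.

Answer: ipzfmszfq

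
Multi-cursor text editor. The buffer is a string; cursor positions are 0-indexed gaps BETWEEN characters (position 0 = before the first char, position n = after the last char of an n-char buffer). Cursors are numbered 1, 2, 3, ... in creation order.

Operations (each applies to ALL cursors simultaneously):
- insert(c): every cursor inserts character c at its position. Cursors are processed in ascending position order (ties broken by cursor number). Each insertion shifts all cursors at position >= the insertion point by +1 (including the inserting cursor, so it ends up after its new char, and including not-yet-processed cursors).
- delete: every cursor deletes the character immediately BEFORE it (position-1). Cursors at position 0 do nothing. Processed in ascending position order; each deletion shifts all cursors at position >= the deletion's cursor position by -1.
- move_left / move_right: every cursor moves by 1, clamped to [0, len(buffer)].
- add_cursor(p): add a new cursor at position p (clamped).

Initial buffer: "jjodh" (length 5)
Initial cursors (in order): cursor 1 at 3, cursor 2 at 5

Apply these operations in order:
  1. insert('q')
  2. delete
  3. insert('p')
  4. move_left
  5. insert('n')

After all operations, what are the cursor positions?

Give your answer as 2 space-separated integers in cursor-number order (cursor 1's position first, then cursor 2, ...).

After op 1 (insert('q')): buffer="jjoqdhq" (len 7), cursors c1@4 c2@7, authorship ...1..2
After op 2 (delete): buffer="jjodh" (len 5), cursors c1@3 c2@5, authorship .....
After op 3 (insert('p')): buffer="jjopdhp" (len 7), cursors c1@4 c2@7, authorship ...1..2
After op 4 (move_left): buffer="jjopdhp" (len 7), cursors c1@3 c2@6, authorship ...1..2
After op 5 (insert('n')): buffer="jjonpdhnp" (len 9), cursors c1@4 c2@8, authorship ...11..22

Answer: 4 8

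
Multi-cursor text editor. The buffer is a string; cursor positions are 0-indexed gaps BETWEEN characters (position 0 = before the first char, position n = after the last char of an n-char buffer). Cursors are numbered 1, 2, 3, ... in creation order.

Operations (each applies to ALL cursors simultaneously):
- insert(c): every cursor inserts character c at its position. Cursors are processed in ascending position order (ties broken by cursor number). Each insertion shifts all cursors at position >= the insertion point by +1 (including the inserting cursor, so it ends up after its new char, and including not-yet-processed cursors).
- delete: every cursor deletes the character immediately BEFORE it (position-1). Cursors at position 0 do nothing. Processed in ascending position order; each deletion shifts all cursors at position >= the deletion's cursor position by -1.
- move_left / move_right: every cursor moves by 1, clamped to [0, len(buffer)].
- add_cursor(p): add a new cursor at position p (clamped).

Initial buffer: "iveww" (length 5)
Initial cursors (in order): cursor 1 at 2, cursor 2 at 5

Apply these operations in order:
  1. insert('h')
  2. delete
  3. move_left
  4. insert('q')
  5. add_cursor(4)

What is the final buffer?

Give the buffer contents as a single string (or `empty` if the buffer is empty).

Answer: iqvewqw

Derivation:
After op 1 (insert('h')): buffer="ivhewwh" (len 7), cursors c1@3 c2@7, authorship ..1...2
After op 2 (delete): buffer="iveww" (len 5), cursors c1@2 c2@5, authorship .....
After op 3 (move_left): buffer="iveww" (len 5), cursors c1@1 c2@4, authorship .....
After op 4 (insert('q')): buffer="iqvewqw" (len 7), cursors c1@2 c2@6, authorship .1...2.
After op 5 (add_cursor(4)): buffer="iqvewqw" (len 7), cursors c1@2 c3@4 c2@6, authorship .1...2.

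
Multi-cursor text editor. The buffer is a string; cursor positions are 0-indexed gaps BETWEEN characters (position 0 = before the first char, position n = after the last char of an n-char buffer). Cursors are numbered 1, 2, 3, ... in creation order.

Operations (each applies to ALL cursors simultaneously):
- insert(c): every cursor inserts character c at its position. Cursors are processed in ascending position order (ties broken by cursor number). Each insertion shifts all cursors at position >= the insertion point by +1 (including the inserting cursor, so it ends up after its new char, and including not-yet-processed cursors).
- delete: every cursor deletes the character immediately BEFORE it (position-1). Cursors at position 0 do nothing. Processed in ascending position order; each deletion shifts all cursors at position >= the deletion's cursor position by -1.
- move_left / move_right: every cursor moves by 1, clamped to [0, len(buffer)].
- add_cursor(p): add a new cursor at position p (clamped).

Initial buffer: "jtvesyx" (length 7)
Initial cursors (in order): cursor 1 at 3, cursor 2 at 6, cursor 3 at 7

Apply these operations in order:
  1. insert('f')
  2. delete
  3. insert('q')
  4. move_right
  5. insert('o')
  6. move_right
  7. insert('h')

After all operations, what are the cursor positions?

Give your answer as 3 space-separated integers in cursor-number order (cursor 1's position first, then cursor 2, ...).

Answer: 8 14 16

Derivation:
After op 1 (insert('f')): buffer="jtvfesyfxf" (len 10), cursors c1@4 c2@8 c3@10, authorship ...1...2.3
After op 2 (delete): buffer="jtvesyx" (len 7), cursors c1@3 c2@6 c3@7, authorship .......
After op 3 (insert('q')): buffer="jtvqesyqxq" (len 10), cursors c1@4 c2@8 c3@10, authorship ...1...2.3
After op 4 (move_right): buffer="jtvqesyqxq" (len 10), cursors c1@5 c2@9 c3@10, authorship ...1...2.3
After op 5 (insert('o')): buffer="jtvqeosyqxoqo" (len 13), cursors c1@6 c2@11 c3@13, authorship ...1.1..2.233
After op 6 (move_right): buffer="jtvqeosyqxoqo" (len 13), cursors c1@7 c2@12 c3@13, authorship ...1.1..2.233
After op 7 (insert('h')): buffer="jtvqeoshyqxoqhoh" (len 16), cursors c1@8 c2@14 c3@16, authorship ...1.1.1.2.23233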